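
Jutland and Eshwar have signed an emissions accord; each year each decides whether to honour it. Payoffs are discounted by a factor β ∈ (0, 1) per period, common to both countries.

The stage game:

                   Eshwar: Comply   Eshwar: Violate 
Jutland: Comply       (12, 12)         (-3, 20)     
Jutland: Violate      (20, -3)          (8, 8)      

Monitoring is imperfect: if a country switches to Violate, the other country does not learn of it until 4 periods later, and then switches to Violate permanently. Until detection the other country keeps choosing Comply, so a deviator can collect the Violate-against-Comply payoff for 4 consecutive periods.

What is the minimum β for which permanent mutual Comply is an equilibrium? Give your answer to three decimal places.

0.904

A deviator earns 20 for 4 periods, then 8 forever; cooperating earns 12 forever. Multiplying the IC by (1−β):
12 ≥ 20(1−β^4) + 8β^4, so 12·β^4 ≥ 8 and β^4 ≥ 2/3.
β ≥ (2/3)^(1/4) ≈ 0.904.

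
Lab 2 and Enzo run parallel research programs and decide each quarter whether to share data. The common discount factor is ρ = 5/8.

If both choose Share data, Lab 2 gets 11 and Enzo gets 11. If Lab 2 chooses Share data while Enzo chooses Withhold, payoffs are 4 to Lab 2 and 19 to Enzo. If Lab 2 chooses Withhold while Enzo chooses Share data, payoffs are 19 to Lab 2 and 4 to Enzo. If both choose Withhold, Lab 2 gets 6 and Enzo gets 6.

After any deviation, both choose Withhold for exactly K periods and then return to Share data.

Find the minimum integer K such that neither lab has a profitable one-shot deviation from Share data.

No profitable deviation requires (11−6)(ρ+…+ρ^K) ≥ 19−11, i.e. ρ+…+ρ^K ≥ 8/5 ≈ 1.6000.
With ρ = 5/8, the partial sums are K=1: 0.6250, K=2: 1.0156, …, K=5: 1.5077, K=6: 1.5673, K=7: 1.6046.
K = 7 is the first length at which the sum reaches 1.6000.

7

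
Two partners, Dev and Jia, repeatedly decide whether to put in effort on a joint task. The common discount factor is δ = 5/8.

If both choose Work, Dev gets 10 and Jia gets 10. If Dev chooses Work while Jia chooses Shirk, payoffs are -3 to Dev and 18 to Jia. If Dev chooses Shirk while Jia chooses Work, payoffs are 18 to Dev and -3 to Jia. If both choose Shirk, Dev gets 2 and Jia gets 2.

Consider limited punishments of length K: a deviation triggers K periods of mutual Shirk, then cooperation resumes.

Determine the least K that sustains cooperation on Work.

Need Σ_{k=1}^{K} δ^k ≥ (18−10)/(10−2) = 1.0000 at δ = 5/8.
At K = 1 the sum is 0.6250 < 1.0000; at K = 2 it is 1.0156 ≥ 1.0000.
So the minimum punishment length is K = 2.

2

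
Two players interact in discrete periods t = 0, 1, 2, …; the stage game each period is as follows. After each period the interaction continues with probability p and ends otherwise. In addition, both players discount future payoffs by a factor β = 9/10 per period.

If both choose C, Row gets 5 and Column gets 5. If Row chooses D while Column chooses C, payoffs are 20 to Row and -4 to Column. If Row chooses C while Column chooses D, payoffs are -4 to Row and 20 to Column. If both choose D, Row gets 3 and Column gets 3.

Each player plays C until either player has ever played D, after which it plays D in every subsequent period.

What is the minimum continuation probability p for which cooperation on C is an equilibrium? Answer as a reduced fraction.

50/51

With continuation probability p and discount β, the effective per-period discount factor is βp.
Grim-trigger IC: βp ≥ (20−5)/(20−3) = 15/17.
So p ≥ (15/17)/(9/10) = 50/51.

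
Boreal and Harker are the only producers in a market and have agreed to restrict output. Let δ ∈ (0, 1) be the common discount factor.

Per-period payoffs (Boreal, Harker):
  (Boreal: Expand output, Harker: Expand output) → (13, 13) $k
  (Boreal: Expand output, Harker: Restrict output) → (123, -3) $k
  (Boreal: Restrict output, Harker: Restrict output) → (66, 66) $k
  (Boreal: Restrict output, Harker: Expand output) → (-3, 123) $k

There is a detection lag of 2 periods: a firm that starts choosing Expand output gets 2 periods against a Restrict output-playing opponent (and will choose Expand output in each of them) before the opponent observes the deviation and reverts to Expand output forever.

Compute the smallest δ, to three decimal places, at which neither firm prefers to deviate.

0.720

Deviating for the 2 undetected periods gains 123−66 = 57 per period over cooperation, then loses 66−13 = 53 per period forever once punishment starts.
Gain: 57(1 + δ + … + δ^1); loss: 53·δ^2/(1−δ).
No profitable deviation ⇔ 57(1−δ^2) ≤ 53·δ^2, i.e. δ^2 ≥ 57/(57+53) = 57/110.
Hence δ ≥ (57/110)^(1/2) ≈ 0.720.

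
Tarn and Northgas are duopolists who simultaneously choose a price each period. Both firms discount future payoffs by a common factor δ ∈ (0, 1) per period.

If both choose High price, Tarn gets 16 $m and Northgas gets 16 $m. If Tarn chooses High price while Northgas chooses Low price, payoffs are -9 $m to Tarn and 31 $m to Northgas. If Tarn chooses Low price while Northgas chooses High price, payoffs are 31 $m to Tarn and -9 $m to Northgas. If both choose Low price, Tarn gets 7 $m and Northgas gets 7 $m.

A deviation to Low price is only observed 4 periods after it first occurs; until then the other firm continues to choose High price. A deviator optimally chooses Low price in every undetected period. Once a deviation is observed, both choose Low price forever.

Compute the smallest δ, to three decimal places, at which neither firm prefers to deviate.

A deviator earns 31 for 4 periods, then 7 forever; cooperating earns 16 forever. Multiplying the IC by (1−δ):
16 ≥ 31(1−δ^4) + 7δ^4, so 24·δ^4 ≥ 15 and δ^4 ≥ 5/8.
δ ≥ (5/8)^(1/4) ≈ 0.889.

0.889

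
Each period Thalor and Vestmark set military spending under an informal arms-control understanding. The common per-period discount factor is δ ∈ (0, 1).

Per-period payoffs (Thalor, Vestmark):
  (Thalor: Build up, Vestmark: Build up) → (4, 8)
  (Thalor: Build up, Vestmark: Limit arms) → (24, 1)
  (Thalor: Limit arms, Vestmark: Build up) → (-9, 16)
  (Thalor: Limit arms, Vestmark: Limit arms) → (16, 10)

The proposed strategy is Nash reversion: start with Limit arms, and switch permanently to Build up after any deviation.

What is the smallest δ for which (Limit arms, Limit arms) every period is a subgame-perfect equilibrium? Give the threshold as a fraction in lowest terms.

3/4

Thalor: cooperation gives 16 each period; deviation gives 24 once then 4 forever.
  16/(1−δ) ≥ 24 + 4δ/(1−δ) ⇒ δ ≥ 8/20 = 2/5.
Vestmark: cooperation gives 10 each period; deviation gives 16 once then 8 forever.
  δ ≥ 6/8 = 3/4.
Both must hold, so the binding constraint is Vestmark's: δ ≥ 3/4.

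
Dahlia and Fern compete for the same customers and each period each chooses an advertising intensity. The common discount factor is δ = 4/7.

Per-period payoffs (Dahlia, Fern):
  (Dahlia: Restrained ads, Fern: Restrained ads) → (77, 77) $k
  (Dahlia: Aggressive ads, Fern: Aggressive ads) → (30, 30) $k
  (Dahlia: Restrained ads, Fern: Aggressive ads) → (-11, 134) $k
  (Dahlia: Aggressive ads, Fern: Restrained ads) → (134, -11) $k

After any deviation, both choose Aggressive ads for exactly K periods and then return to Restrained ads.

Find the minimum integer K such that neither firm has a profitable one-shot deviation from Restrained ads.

5

Need Σ_{k=1}^{K} δ^k ≥ (134−77)/(77−30) = 1.2128 at δ = 4/7.
At K = 4 the sum is 1.1912 < 1.2128; at K = 5 it is 1.2521 ≥ 1.2128.
So the minimum punishment length is K = 5.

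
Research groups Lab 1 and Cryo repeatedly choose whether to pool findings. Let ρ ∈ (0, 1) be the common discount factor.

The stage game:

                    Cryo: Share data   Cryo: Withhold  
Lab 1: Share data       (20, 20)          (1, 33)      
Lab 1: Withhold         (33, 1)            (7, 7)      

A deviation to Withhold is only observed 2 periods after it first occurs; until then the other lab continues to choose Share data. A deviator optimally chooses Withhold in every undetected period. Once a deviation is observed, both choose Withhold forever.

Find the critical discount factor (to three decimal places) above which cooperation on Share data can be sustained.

A deviator earns 33 for 2 periods, then 7 forever; cooperating earns 20 forever. Multiplying the IC by (1−ρ):
20 ≥ 33(1−ρ^2) + 7ρ^2, so 26·ρ^2 ≥ 13 and ρ^2 ≥ 1/2.
ρ ≥ (1/2)^(1/2) ≈ 0.707.

0.707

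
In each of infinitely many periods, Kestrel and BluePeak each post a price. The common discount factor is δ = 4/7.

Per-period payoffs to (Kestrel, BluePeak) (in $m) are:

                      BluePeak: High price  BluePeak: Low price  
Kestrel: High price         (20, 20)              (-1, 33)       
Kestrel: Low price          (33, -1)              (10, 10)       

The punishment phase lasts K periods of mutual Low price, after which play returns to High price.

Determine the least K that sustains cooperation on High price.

No profitable deviation requires (20−10)(δ+…+δ^K) ≥ 33−20, i.e. δ+…+δ^K ≥ 13/10 ≈ 1.3000.
With δ = 4/7, the partial sums are K=1: 0.5714, K=2: 0.8980, …, K=5: 1.2521, K=6: 1.2869, K=7: 1.3068.
K = 7 is the first length at which the sum reaches 1.3000.

7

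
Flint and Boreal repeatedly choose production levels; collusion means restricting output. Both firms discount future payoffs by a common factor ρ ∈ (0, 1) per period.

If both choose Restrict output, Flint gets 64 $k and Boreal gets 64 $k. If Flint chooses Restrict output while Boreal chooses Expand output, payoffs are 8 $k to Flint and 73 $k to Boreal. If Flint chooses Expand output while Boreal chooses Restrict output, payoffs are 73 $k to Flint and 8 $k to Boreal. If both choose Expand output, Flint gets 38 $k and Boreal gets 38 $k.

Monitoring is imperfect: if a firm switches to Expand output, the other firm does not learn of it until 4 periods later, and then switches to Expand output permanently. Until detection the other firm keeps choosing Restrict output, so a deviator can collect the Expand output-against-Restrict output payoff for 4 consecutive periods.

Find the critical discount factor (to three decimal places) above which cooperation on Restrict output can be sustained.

Deviating for the 4 undetected periods gains 73−64 = 9 per period over cooperation, then loses 64−38 = 26 per period forever once punishment starts.
Gain: 9(1 + ρ + … + ρ^3); loss: 26·ρ^4/(1−ρ).
No profitable deviation ⇔ 9(1−ρ^4) ≤ 26·ρ^4, i.e. ρ^4 ≥ 9/(9+26) = 9/35.
Hence ρ ≥ (9/35)^(1/4) ≈ 0.712.

0.712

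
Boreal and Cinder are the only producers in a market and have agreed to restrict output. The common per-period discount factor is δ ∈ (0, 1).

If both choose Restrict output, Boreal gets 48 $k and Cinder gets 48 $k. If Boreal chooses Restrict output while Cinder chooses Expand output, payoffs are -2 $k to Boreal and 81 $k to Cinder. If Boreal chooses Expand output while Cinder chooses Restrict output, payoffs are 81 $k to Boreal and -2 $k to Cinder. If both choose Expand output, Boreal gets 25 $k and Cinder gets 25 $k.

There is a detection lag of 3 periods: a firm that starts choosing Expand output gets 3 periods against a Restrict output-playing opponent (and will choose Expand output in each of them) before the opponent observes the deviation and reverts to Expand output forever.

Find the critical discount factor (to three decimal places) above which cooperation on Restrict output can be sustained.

0.838

A deviator earns 81 for 3 periods, then 25 forever; cooperating earns 48 forever. Multiplying the IC by (1−δ):
48 ≥ 81(1−δ^3) + 25δ^3, so 56·δ^3 ≥ 33 and δ^3 ≥ 33/56.
δ ≥ (33/56)^(1/3) ≈ 0.838.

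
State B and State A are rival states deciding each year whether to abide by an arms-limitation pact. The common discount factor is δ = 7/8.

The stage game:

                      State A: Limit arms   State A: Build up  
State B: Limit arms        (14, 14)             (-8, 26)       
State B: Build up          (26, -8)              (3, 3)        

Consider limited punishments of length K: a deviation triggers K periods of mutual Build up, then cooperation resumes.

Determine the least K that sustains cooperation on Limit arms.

2

IC: δ(1−δ^K)/(1−δ) ≥ (26−14)/(14−3) = 12/11.
With δ = 7/8: need 1 − δ^K ≥ 12/11·(1−7/8)/(7/8), i.e. δ^K ≤ 0.8442.
Since (7/8)^1 = 0.8750 and (7/8)^2 = 0.7656, the smallest such K is 2.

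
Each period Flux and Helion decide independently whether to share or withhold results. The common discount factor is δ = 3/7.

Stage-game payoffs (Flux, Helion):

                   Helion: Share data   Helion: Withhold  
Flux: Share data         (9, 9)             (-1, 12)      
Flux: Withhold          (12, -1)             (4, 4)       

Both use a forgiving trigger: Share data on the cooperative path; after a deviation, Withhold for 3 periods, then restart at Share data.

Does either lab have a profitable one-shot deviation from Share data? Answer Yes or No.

No

A one-shot deviation gives 12 now, then 4 for 3 periods, then back to 9.
Gain from deviating: (12−9) today; loss: (9−4) in each of the next 3 periods.
No-deviation condition: (9−4)(δ+…+δ^3) ≥ 12−9, i.e. δ+…+δ^3 ≥ 3/5.
At δ = 3/7: δ+…+δ^3 = 0.6910 ≥ 0.6000.
So cooperation is sustainable.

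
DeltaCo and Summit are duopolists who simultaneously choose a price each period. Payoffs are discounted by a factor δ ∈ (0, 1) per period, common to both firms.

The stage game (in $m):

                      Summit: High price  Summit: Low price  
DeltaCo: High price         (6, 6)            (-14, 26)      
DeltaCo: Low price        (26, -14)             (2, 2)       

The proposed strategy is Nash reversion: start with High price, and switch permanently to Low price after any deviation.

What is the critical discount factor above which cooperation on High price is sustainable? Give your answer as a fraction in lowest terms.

5/6

6/(1−δ) ≥ 26 + 2δ/(1−δ)
6 ≥ 26 − 24δ
δ ≥ 20/24 = 5/6.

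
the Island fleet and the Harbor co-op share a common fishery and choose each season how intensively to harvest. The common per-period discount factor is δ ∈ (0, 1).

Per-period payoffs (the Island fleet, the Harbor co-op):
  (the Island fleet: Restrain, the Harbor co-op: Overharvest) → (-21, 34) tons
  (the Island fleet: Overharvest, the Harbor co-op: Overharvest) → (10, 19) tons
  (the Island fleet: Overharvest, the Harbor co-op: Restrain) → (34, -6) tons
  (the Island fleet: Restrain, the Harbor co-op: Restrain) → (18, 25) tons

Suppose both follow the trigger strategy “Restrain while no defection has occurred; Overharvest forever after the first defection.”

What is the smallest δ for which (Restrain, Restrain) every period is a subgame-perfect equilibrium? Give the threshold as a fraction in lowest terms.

the Island fleet's threshold: (34−18)/(34−10) = 2/3.
the Harbor co-op's threshold: (34−25)/(34−19) = 3/5.
2/3 > 3/5, so the Island fleet binds and δ* = 2/3.

2/3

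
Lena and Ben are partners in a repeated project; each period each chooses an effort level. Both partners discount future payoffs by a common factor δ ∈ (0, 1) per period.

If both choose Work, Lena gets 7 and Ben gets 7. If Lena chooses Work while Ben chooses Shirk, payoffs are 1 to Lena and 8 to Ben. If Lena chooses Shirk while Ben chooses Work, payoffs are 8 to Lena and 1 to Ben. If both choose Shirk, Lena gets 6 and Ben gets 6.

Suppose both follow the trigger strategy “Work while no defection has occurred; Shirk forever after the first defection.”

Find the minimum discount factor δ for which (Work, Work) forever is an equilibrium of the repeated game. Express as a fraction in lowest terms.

1/2

Cooperation forever yields 7 each period: 7/(1−δ).
Deviating yields 8 once, then 6 forever: 8 + 6δ/(1−δ).
No profitable deviation requires 7/(1−δ) ≥ 8 + 6δ/(1−δ).
Multiplying by (1−δ): 7 ≥ 8(1−δ) + 6δ = 8 − 2δ.
So 2δ ≥ 1, i.e. δ ≥ 1/2.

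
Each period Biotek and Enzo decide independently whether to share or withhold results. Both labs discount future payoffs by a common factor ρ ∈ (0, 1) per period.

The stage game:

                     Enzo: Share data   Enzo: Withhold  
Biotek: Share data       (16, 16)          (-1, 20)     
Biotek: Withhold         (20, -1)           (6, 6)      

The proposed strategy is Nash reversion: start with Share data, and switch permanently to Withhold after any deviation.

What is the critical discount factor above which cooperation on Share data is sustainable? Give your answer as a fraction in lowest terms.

16/(1−ρ) ≥ 20 + 6ρ/(1−ρ)
16 ≥ 20 − 14ρ
ρ ≥ 4/14 = 2/7.

2/7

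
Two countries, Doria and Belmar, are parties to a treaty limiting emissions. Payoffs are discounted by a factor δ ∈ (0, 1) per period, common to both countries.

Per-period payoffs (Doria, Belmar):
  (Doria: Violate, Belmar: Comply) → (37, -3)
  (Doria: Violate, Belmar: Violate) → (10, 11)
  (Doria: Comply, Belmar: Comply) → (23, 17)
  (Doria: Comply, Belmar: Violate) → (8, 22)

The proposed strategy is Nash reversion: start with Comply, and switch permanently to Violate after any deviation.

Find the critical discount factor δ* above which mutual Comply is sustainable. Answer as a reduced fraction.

14/27

For Doria: deviation gain 37−23 = 14, per-period punishment loss 23−10 = 13. IC gives δ ≥ 14/27.
For Belmar: gain 5, loss 6 per period, so δ ≥ 5/11.
The tighter constraint is Doria's, so cooperation needs δ ≥ 14/27.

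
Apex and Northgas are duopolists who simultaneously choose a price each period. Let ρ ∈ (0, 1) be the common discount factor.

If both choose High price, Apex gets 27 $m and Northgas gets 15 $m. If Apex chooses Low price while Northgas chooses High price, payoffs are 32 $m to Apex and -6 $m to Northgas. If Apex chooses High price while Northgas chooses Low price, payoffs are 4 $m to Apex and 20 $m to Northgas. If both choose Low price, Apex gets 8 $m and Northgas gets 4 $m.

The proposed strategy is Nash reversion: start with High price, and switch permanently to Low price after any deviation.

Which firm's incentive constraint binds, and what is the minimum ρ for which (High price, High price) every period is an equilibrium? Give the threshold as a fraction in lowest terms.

Apex: cooperation gives 27 each period; deviation gives 32 once then 8 forever.
  27/(1−ρ) ≥ 32 + 8ρ/(1−ρ) ⇒ ρ ≥ 5/24.
Northgas: cooperation gives 15 each period; deviation gives 20 once then 4 forever.
  ρ ≥ 5/16.
Both must hold, so the binding constraint is Northgas's: ρ ≥ 5/16.

Northgas; ρ ≥ 5/16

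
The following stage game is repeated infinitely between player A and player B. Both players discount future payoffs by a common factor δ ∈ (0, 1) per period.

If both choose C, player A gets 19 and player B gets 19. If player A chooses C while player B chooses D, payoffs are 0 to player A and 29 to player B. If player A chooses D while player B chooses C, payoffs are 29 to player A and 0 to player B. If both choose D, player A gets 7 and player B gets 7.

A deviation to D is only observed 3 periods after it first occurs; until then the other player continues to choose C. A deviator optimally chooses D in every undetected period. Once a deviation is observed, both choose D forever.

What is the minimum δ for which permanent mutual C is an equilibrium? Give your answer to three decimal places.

0.769

Deviating for the 3 undetected periods gains 29−19 = 10 per period over cooperation, then loses 19−7 = 12 per period forever once punishment starts.
Gain: 10(1 + δ + … + δ^2); loss: 12·δ^3/(1−δ).
No profitable deviation ⇔ 10(1−δ^3) ≤ 12·δ^3, i.e. δ^3 ≥ 10/(10+12) = 5/11.
Hence δ ≥ (5/11)^(1/3) ≈ 0.769.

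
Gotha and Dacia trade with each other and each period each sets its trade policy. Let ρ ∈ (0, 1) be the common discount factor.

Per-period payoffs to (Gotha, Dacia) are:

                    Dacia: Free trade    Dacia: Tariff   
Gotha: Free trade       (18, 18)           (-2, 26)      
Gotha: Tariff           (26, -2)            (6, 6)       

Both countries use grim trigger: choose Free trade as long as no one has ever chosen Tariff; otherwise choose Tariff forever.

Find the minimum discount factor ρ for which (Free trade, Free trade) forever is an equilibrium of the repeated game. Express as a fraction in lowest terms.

Under grim trigger the critical discount factor is (T−C)/(T−P) with T = 26, C = 18, P = 6.
ρ* = (26−18)/(26−6) = 8/20 = 2/5.

2/5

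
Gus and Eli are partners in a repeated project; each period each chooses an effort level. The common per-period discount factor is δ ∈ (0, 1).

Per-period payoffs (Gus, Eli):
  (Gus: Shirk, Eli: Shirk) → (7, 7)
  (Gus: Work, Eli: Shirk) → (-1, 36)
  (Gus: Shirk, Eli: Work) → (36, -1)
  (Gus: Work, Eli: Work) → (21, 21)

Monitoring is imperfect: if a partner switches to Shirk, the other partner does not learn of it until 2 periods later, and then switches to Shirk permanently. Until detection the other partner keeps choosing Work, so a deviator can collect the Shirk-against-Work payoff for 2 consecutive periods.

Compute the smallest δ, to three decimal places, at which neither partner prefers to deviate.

0.719

The best deviation is to choose Shirk for all 2 undetected periods, earning 36 each, then 7 forever once detected.
Deviation value: 36(1−δ^2)/(1−δ) + 7δ^2/(1−δ); cooperation value: 21/(1−δ).
IC: 21 ≥ 36(1−δ^2) + 7δ^2 = 36 − 29δ^2.
So δ^2 ≥ 15/29, giving δ ≥ (15/29)^(1/2) ≈ 0.719.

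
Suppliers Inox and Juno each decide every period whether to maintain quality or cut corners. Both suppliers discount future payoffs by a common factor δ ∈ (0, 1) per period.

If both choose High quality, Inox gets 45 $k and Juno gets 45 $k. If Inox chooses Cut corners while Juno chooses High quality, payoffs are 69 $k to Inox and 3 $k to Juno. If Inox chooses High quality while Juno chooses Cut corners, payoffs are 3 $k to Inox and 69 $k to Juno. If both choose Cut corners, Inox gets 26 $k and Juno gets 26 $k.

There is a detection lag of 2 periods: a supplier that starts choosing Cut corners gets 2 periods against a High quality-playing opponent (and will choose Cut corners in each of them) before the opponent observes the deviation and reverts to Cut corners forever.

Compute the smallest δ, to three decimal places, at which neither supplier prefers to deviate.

Deviating for the 2 undetected periods gains 69−45 = 24 per period over cooperation, then loses 45−26 = 19 per period forever once punishment starts.
Gain: 24(1 + δ + … + δ^1); loss: 19·δ^2/(1−δ).
No profitable deviation ⇔ 24(1−δ^2) ≤ 19·δ^2, i.e. δ^2 ≥ 24/(24+19) = 24/43.
Hence δ ≥ (24/43)^(1/2) ≈ 0.747.

0.747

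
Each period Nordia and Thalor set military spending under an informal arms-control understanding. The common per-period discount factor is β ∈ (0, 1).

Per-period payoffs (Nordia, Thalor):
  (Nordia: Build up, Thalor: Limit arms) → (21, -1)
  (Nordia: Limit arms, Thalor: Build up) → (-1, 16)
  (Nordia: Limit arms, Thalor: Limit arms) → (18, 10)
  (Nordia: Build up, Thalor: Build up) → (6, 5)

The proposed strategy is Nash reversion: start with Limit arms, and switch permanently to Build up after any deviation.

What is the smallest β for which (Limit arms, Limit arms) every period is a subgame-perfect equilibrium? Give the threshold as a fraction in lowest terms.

6/11

Nordia's threshold: (21−18)/(21−6) = 1/5.
Thalor's threshold: (16−10)/(16−5) = 6/11.
1/5 < 6/11, so Thalor binds and β* = 6/11.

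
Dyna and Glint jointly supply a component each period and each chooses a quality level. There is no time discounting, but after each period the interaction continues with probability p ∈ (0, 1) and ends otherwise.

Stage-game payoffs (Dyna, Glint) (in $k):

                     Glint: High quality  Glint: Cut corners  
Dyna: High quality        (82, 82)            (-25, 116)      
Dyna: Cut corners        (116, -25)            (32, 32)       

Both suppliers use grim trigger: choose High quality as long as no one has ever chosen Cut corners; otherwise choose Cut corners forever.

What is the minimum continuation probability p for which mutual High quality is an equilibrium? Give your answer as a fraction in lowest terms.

17/42

With no time discounting, the continuation probability p plays the role of the discount factor.
Grim-trigger IC: 82/(1−p) ≥ 116 + 32p/(1−p) ⇒ p ≥ (116−82)/(116−32) = 17/42.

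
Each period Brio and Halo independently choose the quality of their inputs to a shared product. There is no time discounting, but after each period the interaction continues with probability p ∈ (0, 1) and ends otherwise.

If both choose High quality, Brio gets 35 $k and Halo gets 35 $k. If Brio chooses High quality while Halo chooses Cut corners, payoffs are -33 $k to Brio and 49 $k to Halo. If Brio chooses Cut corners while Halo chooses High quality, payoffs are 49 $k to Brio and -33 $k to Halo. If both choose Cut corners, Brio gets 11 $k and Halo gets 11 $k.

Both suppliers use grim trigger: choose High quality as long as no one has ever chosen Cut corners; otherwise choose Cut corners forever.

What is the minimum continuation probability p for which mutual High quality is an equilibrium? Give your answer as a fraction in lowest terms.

With no time discounting, the continuation probability p plays the role of the discount factor.
Grim-trigger IC: 35/(1−p) ≥ 49 + 11p/(1−p) ⇒ p ≥ (49−35)/(49−11) = 7/19.

7/19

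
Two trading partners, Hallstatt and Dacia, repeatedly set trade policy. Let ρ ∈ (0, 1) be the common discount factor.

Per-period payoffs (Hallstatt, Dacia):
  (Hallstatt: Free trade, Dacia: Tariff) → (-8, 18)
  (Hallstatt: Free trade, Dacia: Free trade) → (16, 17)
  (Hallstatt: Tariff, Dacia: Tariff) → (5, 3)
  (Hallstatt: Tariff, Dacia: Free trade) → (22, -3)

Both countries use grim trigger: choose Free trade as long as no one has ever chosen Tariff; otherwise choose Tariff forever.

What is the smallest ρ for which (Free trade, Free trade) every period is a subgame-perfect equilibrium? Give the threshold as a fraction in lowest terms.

6/17

Hallstatt's threshold: (22−16)/(22−5) = 6/17.
Dacia's threshold: (18−17)/(18−3) = 1/15.
6/17 > 1/15, so Hallstatt binds and ρ* = 6/17.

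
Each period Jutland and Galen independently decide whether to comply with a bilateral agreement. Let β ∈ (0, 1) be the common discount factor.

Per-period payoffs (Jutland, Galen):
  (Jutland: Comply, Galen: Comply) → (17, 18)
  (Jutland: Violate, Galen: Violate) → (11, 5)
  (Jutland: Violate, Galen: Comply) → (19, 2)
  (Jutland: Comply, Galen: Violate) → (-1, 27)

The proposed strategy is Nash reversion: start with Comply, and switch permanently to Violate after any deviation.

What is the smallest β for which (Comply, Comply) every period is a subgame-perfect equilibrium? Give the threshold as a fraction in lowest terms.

9/22

Jutland's threshold: (19−17)/(19−11) = 1/4.
Galen's threshold: (27−18)/(27−5) = 9/22.
1/4 < 9/22, so Galen binds and β* = 9/22.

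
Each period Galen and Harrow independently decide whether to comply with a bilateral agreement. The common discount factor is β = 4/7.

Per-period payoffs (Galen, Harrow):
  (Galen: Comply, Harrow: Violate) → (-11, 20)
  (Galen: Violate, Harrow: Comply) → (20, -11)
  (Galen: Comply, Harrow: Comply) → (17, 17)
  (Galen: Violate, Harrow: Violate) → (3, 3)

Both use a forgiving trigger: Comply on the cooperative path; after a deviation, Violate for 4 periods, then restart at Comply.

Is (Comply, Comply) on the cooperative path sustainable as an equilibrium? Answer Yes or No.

Yes

IC: β+…+β^4 ≥ (20−17)/(17−3) = 3/14.
At β = 4/7: partial sum = 1.1912 ≥ 0.2143. Cooperation sustainable.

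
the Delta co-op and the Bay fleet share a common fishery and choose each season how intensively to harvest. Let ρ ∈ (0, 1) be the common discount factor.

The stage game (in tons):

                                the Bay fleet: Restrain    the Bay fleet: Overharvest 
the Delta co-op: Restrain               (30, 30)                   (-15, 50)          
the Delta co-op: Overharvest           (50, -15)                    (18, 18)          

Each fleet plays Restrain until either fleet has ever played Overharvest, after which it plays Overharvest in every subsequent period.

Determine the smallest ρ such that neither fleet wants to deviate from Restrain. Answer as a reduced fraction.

30/(1−ρ) ≥ 50 + 18ρ/(1−ρ)
30 ≥ 50 − 32ρ
ρ ≥ 20/32 = 5/8.

5/8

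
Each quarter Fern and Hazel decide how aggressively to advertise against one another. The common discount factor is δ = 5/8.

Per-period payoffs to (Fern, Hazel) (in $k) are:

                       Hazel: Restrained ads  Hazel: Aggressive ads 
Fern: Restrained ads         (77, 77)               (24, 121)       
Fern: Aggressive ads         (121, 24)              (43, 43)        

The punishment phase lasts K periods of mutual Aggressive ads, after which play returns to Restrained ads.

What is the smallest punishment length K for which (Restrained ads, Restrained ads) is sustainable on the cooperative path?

4

Need Σ_{k=1}^{K} δ^k ≥ (121−77)/(77−43) = 1.2941 at δ = 5/8.
At K = 3 the sum is 1.2598 < 1.2941; at K = 4 it is 1.4124 ≥ 1.2941.
So the minimum punishment length is K = 4.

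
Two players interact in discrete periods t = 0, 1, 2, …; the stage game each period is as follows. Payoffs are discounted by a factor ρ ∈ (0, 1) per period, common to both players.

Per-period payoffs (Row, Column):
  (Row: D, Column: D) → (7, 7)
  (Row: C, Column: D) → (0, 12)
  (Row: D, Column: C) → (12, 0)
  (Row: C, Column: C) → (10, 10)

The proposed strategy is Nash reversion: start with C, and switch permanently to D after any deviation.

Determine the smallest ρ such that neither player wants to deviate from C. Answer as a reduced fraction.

One-period gain from deviating is 12 − 10 = 2. The loss is 10 − 7 = 3 in every subsequent period, with present value 3·ρ/(1−ρ).
Deviation is unprofitable when 3·ρ/(1−ρ) ≥ 2, i.e. ρ/(1−ρ) ≥ 2/3.
Equivalently ρ ≥ 2/(2+3) = 2/5.

2/5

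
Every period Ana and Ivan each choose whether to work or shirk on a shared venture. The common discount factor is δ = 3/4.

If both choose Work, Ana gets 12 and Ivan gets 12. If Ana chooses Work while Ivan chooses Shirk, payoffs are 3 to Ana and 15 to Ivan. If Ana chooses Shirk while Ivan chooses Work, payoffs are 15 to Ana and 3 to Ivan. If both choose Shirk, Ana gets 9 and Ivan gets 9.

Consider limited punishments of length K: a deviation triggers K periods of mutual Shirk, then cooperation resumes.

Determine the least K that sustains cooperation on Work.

IC: δ(1−δ^K)/(1−δ) ≥ (15−12)/(12−9) = 1.
With δ = 3/4: need 1 − δ^K ≥ 1·(1−3/4)/(3/4), i.e. δ^K ≤ 0.6667.
Since (3/4)^1 = 0.7500 and (3/4)^2 = 0.5625, the smallest such K is 2.

2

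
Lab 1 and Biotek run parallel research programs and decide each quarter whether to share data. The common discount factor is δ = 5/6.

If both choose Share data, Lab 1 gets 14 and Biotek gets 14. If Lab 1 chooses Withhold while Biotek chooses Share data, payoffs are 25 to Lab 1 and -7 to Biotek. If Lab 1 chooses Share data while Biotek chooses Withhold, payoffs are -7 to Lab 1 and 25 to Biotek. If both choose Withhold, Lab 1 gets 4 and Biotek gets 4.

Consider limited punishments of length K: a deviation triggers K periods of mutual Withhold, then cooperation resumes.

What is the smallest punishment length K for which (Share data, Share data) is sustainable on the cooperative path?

2

No profitable deviation requires (14−4)(δ+…+δ^K) ≥ 25−14, i.e. δ+…+δ^K ≥ 11/10 ≈ 1.1000.
With δ = 5/6, the partial sums are K=1: 0.8333, K=2: 1.5278.
K = 2 is the first length at which the sum reaches 1.1000.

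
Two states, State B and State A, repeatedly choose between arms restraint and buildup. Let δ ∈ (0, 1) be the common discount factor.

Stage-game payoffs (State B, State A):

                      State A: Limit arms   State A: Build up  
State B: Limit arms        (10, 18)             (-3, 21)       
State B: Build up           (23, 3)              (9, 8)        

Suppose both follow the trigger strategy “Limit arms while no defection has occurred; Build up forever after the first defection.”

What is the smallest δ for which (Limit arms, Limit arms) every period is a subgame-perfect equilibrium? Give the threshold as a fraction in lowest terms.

State B: cooperation gives 10 each period; deviation gives 23 once then 9 forever.
  10/(1−δ) ≥ 23 + 9δ/(1−δ) ⇒ δ ≥ 13/14.
State A: cooperation gives 18 each period; deviation gives 21 once then 8 forever.
  δ ≥ 3/13.
Both must hold, so the binding constraint is State B's: δ ≥ 13/14.

13/14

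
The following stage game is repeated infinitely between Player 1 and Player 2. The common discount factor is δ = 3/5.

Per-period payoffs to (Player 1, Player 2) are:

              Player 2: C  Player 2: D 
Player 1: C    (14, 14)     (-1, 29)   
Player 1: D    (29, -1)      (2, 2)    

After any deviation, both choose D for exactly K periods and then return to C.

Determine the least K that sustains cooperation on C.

No profitable deviation requires (14−2)(δ+…+δ^K) ≥ 29−14, i.e. δ+…+δ^K ≥ 5/4 ≈ 1.2500.
With δ = 3/5, the partial sums are K=1: 0.6000, K=2: 0.9600, K=3: 1.1760, K=4: 1.3056.
K = 4 is the first length at which the sum reaches 1.2500.

4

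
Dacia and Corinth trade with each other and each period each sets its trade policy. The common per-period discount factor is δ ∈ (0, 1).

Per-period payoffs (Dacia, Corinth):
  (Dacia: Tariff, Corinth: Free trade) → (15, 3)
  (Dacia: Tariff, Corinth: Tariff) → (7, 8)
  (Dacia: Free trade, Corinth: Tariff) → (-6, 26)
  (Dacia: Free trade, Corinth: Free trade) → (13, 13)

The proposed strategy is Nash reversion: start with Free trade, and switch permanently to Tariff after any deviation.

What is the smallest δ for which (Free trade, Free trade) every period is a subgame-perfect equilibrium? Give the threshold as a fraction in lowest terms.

13/18

Dacia: cooperation gives 13 each period; deviation gives 15 once then 7 forever.
  13/(1−δ) ≥ 15 + 7δ/(1−δ) ⇒ δ ≥ 2/8 = 1/4.
Corinth: cooperation gives 13 each period; deviation gives 26 once then 8 forever.
  δ ≥ 13/18.
Both must hold, so the binding constraint is Corinth's: δ ≥ 13/18.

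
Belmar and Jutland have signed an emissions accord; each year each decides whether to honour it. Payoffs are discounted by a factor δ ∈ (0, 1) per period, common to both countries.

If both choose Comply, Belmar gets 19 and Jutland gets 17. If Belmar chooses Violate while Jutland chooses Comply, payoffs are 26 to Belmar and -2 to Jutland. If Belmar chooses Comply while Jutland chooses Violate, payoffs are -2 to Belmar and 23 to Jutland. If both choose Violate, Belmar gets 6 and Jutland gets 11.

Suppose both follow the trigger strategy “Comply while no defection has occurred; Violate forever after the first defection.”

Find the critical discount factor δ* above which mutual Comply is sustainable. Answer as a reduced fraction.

1/2

Belmar's threshold: (26−19)/(26−6) = 7/20.
Jutland's threshold: (23−17)/(23−11) = 1/2.
7/20 < 1/2, so Jutland binds and δ* = 1/2.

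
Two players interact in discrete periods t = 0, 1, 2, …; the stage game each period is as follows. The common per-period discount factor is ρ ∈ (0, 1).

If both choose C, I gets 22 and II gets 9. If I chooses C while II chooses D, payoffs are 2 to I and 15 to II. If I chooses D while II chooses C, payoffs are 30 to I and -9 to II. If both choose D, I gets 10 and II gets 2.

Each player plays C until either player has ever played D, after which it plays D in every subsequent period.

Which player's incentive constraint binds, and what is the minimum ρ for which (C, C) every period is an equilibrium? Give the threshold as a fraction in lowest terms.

II; ρ ≥ 6/13

I: cooperation gives 22 each period; deviation gives 30 once then 10 forever.
  22/(1−ρ) ≥ 30 + 10ρ/(1−ρ) ⇒ ρ ≥ 8/20 = 2/5.
II: cooperation gives 9 each period; deviation gives 15 once then 2 forever.
  ρ ≥ 6/13.
Both must hold, so the binding constraint is II's: ρ ≥ 6/13.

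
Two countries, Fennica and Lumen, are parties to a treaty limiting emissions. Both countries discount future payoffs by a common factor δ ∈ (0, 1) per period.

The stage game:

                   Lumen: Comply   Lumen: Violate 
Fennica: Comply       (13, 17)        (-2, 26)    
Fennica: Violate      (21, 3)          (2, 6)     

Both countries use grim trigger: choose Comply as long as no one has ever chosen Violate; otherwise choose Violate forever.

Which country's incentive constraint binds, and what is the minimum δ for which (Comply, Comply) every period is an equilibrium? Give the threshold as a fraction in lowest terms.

Lumen; δ ≥ 9/20

Fennica: cooperation gives 13 each period; deviation gives 21 once then 2 forever.
  13/(1−δ) ≥ 21 + 2δ/(1−δ) ⇒ δ ≥ 8/19.
Lumen: cooperation gives 17 each period; deviation gives 26 once then 6 forever.
  δ ≥ 9/20.
Both must hold, so the binding constraint is Lumen's: δ ≥ 9/20.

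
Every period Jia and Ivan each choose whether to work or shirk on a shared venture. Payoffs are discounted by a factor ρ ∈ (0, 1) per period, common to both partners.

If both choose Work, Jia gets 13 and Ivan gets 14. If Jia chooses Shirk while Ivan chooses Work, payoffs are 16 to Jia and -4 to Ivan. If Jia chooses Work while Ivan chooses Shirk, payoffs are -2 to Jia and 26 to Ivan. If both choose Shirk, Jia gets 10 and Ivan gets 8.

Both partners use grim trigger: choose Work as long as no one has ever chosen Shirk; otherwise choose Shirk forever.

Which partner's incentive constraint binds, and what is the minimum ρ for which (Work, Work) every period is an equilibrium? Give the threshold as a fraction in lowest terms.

Jia: cooperation gives 13 each period; deviation gives 16 once then 10 forever.
  13/(1−ρ) ≥ 16 + 10ρ/(1−ρ) ⇒ ρ ≥ 3/6 = 1/2.
Ivan: cooperation gives 14 each period; deviation gives 26 once then 8 forever.
  ρ ≥ 12/18 = 2/3.
Both must hold, so the binding constraint is Ivan's: ρ ≥ 2/3.

Ivan; ρ ≥ 2/3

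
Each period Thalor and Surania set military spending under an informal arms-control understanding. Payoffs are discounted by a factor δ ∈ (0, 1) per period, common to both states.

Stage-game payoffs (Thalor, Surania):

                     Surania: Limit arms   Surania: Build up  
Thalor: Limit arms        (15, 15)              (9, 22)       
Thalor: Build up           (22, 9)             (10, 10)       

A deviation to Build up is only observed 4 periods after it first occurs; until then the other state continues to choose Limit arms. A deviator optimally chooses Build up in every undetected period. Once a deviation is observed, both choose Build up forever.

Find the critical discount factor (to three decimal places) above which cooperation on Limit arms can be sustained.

0.874

Deviating for the 4 undetected periods gains 22−15 = 7 per period over cooperation, then loses 15−10 = 5 per period forever once punishment starts.
Gain: 7(1 + δ + … + δ^3); loss: 5·δ^4/(1−δ).
No profitable deviation ⇔ 7(1−δ^4) ≤ 5·δ^4, i.e. δ^4 ≥ 7/(7+5) = 7/12.
Hence δ ≥ (7/12)^(1/4) ≈ 0.874.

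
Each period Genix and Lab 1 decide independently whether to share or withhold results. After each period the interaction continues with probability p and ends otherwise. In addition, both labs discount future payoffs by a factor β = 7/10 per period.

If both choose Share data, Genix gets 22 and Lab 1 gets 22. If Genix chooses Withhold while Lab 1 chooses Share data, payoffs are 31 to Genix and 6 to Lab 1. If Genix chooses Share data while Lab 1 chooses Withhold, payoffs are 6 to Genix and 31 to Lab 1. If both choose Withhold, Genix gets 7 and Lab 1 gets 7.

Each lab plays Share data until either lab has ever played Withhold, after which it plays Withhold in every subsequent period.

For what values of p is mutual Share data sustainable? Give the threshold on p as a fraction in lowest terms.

Expected continuation weight on next period's payoff is β·p = 7/10·p, which plays the role of the discount factor.
Cooperation requires 7/10·p ≥ (31−22)/(31−7) = 3/8, hence p ≥ 15/28.

15/28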